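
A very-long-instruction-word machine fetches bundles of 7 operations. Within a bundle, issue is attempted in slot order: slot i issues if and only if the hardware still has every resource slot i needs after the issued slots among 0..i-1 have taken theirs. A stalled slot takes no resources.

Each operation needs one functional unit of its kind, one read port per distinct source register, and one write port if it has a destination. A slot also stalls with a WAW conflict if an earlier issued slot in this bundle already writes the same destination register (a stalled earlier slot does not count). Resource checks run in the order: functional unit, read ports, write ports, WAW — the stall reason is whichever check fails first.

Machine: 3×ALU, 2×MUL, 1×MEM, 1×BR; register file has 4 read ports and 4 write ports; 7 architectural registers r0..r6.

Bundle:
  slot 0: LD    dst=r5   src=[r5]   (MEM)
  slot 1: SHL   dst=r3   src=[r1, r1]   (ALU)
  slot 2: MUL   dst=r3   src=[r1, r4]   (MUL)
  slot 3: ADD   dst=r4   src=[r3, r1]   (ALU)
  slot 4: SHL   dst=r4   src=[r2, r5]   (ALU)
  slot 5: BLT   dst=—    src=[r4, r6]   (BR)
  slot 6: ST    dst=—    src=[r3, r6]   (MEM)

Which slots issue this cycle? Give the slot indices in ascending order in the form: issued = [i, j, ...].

issued = [0, 1, 3]

slot 0 (MEM): ISSUE — free A3,Mu2,Ld0,B1 rp3 wp3
slot 1 (ALU): ISSUE — free A2,Mu2,Ld0,B1 rp2 wp2
slot 2 (MUL): stall WAW — free A2,Mu2,Ld0,B1 rp2 wp2
slot 3 (ALU): ISSUE — free A1,Mu2,Ld0,B1 rp0 wp1
slot 4 (ALU): stall RD_PORT — free A1,Mu2,Ld0,B1 rp0 wp1
slot 5 (BR): stall RD_PORT — free A1,Mu2,Ld0,B1 rp0 wp1
slot 6 (MEM): stall FU — free A1,Mu2,Ld0,B1 rp0 wp1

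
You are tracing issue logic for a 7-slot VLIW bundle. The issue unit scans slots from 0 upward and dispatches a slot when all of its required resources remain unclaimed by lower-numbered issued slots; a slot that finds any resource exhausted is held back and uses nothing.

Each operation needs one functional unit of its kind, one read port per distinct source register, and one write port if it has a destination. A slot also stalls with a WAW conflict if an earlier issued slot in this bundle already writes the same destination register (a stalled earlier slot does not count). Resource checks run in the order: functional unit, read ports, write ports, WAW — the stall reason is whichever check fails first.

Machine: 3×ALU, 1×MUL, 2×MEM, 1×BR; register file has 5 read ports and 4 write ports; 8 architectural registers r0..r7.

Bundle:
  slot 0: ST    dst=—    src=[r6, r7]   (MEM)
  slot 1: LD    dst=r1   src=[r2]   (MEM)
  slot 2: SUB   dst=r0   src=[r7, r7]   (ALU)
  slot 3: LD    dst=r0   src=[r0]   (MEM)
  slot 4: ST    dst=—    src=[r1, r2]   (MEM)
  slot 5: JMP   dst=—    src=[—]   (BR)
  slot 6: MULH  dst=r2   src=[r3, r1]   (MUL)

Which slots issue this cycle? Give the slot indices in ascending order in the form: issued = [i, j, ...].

issued = [0, 1, 2, 5]

(0) want 1×MEM +2rd +0wr — yes → AL3|MU1|ME1|BR1|rd3|wr4
(1) want 1×MEM +1rd +1wr — yes → AL3|MU1|ME0|BR1|rd2|wr3
(2) want 1×ALU +1rd +1wr — yes → AL2|MU1|ME0|BR1|rd1|wr2
(3) want 1×MEM +1rd +1wr — FU → AL2|MU1|ME0|BR1|rd1|wr2
(4) want 1×MEM +2rd +0wr — FU → AL2|MU1|ME0|BR1|rd1|wr2
(5) want 1×BR +0rd +0wr — yes → AL2|MU1|ME0|BR0|rd1|wr2
(6) want 1×MUL +2rd +1wr — RD_PORT → AL2|MU1|ME0|BR0|rd1|wr2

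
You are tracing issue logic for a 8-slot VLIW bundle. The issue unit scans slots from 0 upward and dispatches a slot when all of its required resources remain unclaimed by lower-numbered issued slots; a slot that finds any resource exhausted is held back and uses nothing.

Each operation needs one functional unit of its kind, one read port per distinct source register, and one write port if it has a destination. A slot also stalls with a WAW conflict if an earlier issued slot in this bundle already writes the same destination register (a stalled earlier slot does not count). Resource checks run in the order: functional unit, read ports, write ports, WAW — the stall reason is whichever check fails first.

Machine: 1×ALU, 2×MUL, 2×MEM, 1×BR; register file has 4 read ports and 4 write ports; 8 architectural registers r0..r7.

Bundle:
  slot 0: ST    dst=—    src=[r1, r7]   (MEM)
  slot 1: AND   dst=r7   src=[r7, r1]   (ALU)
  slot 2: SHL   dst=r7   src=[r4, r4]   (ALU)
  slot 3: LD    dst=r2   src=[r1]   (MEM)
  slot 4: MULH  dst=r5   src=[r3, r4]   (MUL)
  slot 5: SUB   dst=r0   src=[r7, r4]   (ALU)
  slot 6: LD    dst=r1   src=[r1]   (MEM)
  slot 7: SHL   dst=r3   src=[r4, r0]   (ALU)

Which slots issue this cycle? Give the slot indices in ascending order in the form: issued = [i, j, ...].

issued = [0, 1]

  0. MEM ⇒ go  {1A/2Mu/1Ld/1B | 2r 4w}
  1. ALU→r7 ⇒ go  {0A/2Mu/1Ld/1B | 0r 3w}
  2. ALU→r7 ⇒ no(FU)  {0A/2Mu/1Ld/1B | 0r 3w}
  3. MEM→r2 ⇒ no(RD_PORT)  {0A/2Mu/1Ld/1B | 0r 3w}
  4. MUL→r5 ⇒ no(RD_PORT)  {0A/2Mu/1Ld/1B | 0r 3w}
  5. ALU→r0 ⇒ no(FU)  {0A/2Mu/1Ld/1B | 0r 3w}
  6. MEM→r1 ⇒ no(RD_PORT)  {0A/2Mu/1Ld/1B | 0r 3w}
  7. ALU→r3 ⇒ no(FU)  {0A/2Mu/1Ld/1B | 0r 3w}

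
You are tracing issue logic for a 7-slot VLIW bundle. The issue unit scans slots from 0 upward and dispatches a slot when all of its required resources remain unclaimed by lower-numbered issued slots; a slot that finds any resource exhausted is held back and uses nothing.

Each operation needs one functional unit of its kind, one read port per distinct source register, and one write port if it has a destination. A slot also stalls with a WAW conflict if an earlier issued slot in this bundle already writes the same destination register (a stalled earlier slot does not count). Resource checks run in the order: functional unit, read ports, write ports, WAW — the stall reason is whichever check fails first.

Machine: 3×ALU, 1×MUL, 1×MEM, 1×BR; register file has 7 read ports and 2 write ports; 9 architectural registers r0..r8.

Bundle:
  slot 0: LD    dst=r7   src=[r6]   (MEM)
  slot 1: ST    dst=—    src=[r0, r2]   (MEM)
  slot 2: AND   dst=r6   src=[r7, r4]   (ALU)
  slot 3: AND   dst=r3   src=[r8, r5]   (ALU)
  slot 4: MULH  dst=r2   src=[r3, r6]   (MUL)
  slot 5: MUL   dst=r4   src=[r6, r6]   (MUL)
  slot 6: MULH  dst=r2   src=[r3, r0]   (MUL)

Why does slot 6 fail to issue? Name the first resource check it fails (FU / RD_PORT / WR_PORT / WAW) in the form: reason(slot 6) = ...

reason(slot 6) = WR_PORT

(0) want 1×MEM +1rd +1wr — yes → AL3|MU1|ME0|BR1|rd6|wr1
(1) want 1×MEM +2rd +0wr — FU → AL3|MU1|ME0|BR1|rd6|wr1
(2) want 1×ALU +2rd +1wr — yes → AL2|MU1|ME0|BR1|rd4|wr0
(3) want 1×ALU +2rd +1wr — WR_PORT → AL2|MU1|ME0|BR1|rd4|wr0
(4) want 1×MUL +2rd +1wr — WR_PORT → AL2|MU1|ME0|BR1|rd4|wr0
(5) want 1×MUL +1rd +1wr — WR_PORT → AL2|MU1|ME0|BR1|rd4|wr0
(6) want 1×MUL +2rd +1wr — WR_PORT → AL2|MU1|ME0|BR1|rd4|wr0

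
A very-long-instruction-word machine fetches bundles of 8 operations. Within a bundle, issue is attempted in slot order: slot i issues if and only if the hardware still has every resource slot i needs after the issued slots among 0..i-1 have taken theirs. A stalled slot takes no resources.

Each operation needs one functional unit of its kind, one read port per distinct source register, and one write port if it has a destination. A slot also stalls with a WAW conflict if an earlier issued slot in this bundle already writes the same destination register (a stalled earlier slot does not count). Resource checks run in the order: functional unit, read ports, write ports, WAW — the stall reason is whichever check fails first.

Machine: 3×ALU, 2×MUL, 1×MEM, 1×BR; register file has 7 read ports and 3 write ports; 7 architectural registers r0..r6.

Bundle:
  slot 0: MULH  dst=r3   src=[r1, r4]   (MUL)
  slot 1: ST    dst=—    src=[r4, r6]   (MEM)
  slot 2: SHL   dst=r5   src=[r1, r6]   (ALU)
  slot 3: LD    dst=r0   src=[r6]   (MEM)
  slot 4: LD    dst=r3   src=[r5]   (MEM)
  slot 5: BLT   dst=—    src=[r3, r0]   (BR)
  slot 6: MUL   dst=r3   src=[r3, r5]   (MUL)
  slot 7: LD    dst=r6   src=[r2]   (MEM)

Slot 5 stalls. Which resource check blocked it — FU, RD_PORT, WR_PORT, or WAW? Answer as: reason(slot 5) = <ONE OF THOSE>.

reason(slot 5) = RD_PORT

[0] MUL needs rd=2 wr=1: ok; after: ALU=3 MUL=1 MEM=1 BR=1, R=5, W=2
[1] MEM needs rd=2 wr=0: ok; after: ALU=3 MUL=1 MEM=0 BR=1, R=3, W=2
[2] ALU needs rd=2 wr=1: ok; after: ALU=2 MUL=1 MEM=0 BR=1, R=1, W=1
[3] MEM needs rd=1 wr=1: FU; after: ALU=2 MUL=1 MEM=0 BR=1, R=1, W=1
[4] MEM needs rd=1 wr=1: FU; after: ALU=2 MUL=1 MEM=0 BR=1, R=1, W=1
[5] BR needs rd=2 wr=0: RD_PORT; after: ALU=2 MUL=1 MEM=0 BR=1, R=1, W=1
[6] MUL needs rd=2 wr=1: RD_PORT; after: ALU=2 MUL=1 MEM=0 BR=1, R=1, W=1
[7] MEM needs rd=1 wr=1: FU; after: ALU=2 MUL=1 MEM=0 BR=1, R=1, W=1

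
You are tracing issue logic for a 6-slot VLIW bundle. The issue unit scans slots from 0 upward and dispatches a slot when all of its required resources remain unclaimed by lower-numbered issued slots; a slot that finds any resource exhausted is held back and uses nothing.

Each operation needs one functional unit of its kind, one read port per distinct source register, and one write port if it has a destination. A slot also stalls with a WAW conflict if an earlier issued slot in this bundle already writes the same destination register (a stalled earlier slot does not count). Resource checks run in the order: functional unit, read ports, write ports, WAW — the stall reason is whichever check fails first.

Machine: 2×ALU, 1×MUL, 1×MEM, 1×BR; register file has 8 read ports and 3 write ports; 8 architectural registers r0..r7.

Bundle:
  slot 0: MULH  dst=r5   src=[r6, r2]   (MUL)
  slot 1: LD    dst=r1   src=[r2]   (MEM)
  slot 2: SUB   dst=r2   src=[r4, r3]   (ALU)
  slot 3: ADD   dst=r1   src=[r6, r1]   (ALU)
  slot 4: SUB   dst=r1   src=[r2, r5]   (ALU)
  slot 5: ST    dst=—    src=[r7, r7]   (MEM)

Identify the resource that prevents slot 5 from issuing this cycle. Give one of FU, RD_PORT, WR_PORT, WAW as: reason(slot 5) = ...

reason(slot 5) = FU

[0] MUL needs rd=2 wr=1: ok; after: ALU=2 MUL=0 MEM=1 BR=1, R=6, W=2
[1] MEM needs rd=1 wr=1: ok; after: ALU=2 MUL=0 MEM=0 BR=1, R=5, W=1
[2] ALU needs rd=2 wr=1: ok; after: ALU=1 MUL=0 MEM=0 BR=1, R=3, W=0
[3] ALU needs rd=2 wr=1: WR_PORT; after: ALU=1 MUL=0 MEM=0 BR=1, R=3, W=0
[4] ALU needs rd=2 wr=1: WR_PORT; after: ALU=1 MUL=0 MEM=0 BR=1, R=3, W=0
[5] MEM needs rd=1 wr=0: FU; after: ALU=1 MUL=0 MEM=0 BR=1, R=3, W=0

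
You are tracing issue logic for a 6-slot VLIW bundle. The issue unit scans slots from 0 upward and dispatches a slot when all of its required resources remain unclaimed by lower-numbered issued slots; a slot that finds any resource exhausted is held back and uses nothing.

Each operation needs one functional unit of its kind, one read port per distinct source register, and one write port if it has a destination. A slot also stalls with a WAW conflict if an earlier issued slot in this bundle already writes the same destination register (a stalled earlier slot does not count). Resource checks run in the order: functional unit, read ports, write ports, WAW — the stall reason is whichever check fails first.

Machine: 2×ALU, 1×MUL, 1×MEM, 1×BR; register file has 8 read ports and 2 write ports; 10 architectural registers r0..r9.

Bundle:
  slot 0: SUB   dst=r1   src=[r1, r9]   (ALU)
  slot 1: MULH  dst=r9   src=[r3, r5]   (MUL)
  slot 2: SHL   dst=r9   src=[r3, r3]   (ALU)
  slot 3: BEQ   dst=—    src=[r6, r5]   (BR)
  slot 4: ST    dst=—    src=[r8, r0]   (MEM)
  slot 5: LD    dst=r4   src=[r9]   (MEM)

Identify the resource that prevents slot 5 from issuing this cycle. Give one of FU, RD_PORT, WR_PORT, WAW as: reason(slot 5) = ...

reason(slot 5) = FU

#0 ALU src=r1,r9 dispatched  <A:1 Mu:1 Ld:1 B:1 rd:6 wr:1>
#1 MUL src=r3,r5 dispatched  <A:1 Mu:0 Ld:1 B:1 rd:4 wr:0>
#2 ALU src=r3,r3 held:WR_PORT  <A:1 Mu:0 Ld:1 B:1 rd:4 wr:0>
#3 BR src=r6,r5 dispatched  <A:1 Mu:0 Ld:1 B:0 rd:2 wr:0>
#4 MEM src=r8,r0 dispatched  <A:1 Mu:0 Ld:0 B:0 rd:0 wr:0>
#5 MEM src=r9 held:FU  <A:1 Mu:0 Ld:0 B:0 rd:0 wr:0>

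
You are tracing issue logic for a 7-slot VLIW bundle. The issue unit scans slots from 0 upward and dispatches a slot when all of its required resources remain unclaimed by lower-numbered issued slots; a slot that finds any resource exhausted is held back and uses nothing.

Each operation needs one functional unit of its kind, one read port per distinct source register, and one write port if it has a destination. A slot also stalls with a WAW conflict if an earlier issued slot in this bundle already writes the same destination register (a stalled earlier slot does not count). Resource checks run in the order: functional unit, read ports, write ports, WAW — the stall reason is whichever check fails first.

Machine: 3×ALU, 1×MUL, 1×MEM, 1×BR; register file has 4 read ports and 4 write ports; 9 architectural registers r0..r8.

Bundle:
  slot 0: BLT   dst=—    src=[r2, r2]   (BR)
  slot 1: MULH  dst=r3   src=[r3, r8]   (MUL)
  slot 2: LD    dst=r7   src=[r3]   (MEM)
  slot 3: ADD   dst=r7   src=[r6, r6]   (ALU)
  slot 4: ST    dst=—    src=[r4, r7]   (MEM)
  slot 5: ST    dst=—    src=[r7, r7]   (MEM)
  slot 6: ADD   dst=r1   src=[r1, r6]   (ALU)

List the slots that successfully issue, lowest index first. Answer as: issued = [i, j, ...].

(0) want 1×BR +1rd +0wr — yes → AL3|MU1|ME1|BR0|rd3|wr4
(1) want 1×MUL +2rd +1wr — yes → AL3|MU0|ME1|BR0|rd1|wr3
(2) want 1×MEM +1rd +1wr — yes → AL3|MU0|ME0|BR0|rd0|wr2
(3) want 1×ALU +1rd +1wr — RD_PORT → AL3|MU0|ME0|BR0|rd0|wr2
(4) want 1×MEM +2rd +0wr — FU → AL3|MU0|ME0|BR0|rd0|wr2
(5) want 1×MEM +1rd +0wr — FU → AL3|MU0|ME0|BR0|rd0|wr2
(6) want 1×ALU +2rd +1wr — RD_PORT → AL3|MU0|ME0|BR0|rd0|wr2

issued = [0, 1, 2]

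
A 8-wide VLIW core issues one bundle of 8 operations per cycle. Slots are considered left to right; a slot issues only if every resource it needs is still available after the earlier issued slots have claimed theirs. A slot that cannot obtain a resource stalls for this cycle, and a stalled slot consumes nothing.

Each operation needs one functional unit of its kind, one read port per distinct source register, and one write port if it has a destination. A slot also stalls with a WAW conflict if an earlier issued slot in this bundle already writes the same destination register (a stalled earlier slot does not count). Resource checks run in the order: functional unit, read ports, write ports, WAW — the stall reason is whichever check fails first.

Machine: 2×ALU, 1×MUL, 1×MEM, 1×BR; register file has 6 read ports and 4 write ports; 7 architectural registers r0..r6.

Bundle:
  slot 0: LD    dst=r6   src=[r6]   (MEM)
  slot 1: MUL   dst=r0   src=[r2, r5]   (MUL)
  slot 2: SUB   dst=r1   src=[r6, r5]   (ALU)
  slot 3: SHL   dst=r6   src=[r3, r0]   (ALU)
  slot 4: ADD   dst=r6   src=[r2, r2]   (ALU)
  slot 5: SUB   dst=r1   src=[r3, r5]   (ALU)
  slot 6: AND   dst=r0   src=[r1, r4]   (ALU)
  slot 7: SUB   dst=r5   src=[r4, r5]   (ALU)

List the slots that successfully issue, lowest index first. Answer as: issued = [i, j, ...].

issued = [0, 1, 2]

(0) want 1×MEM +1rd +1wr — yes → AL2|MU1|ME0|BR1|rd5|wr3
(1) want 1×MUL +2rd +1wr — yes → AL2|MU0|ME0|BR1|rd3|wr2
(2) want 1×ALU +2rd +1wr — yes → AL1|MU0|ME0|BR1|rd1|wr1
(3) want 1×ALU +2rd +1wr — RD_PORT → AL1|MU0|ME0|BR1|rd1|wr1
(4) want 1×ALU +1rd +1wr — WAW → AL1|MU0|ME0|BR1|rd1|wr1
(5) want 1×ALU +2rd +1wr — RD_PORT → AL1|MU0|ME0|BR1|rd1|wr1
(6) want 1×ALU +2rd +1wr — RD_PORT → AL1|MU0|ME0|BR1|rd1|wr1
(7) want 1×ALU +2rd +1wr — RD_PORT → AL1|MU0|ME0|BR1|rd1|wr1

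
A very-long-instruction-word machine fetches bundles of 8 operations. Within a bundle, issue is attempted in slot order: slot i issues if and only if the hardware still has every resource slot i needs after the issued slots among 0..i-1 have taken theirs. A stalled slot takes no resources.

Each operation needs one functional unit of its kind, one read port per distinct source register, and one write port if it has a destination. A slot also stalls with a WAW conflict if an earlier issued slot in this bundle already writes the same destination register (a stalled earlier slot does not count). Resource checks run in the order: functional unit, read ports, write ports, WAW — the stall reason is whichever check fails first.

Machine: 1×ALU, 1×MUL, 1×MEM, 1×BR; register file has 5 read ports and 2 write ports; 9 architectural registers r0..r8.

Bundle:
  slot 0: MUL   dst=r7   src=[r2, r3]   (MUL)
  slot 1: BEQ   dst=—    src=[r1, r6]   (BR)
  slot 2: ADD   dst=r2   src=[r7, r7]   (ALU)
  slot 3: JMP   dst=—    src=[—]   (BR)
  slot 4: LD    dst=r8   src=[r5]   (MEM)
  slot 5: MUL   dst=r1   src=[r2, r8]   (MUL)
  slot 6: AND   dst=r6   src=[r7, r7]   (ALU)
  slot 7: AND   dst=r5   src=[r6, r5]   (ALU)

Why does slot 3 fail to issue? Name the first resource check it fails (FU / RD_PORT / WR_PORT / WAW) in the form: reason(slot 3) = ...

reason(slot 3) = FU

[0] MUL needs rd=2 wr=1: ok; after: ALU=1 MUL=0 MEM=1 BR=1, R=3, W=1
[1] BR needs rd=2 wr=0: ok; after: ALU=1 MUL=0 MEM=1 BR=0, R=1, W=1
[2] ALU needs rd=1 wr=1: ok; after: ALU=0 MUL=0 MEM=1 BR=0, R=0, W=0
[3] BR needs rd=0 wr=0: FU; after: ALU=0 MUL=0 MEM=1 BR=0, R=0, W=0
[4] MEM needs rd=1 wr=1: RD_PORT; after: ALU=0 MUL=0 MEM=1 BR=0, R=0, W=0
[5] MUL needs rd=2 wr=1: FU; after: ALU=0 MUL=0 MEM=1 BR=0, R=0, W=0
[6] ALU needs rd=1 wr=1: FU; after: ALU=0 MUL=0 MEM=1 BR=0, R=0, W=0
[7] ALU needs rd=2 wr=1: FU; after: ALU=0 MUL=0 MEM=1 BR=0, R=0, W=0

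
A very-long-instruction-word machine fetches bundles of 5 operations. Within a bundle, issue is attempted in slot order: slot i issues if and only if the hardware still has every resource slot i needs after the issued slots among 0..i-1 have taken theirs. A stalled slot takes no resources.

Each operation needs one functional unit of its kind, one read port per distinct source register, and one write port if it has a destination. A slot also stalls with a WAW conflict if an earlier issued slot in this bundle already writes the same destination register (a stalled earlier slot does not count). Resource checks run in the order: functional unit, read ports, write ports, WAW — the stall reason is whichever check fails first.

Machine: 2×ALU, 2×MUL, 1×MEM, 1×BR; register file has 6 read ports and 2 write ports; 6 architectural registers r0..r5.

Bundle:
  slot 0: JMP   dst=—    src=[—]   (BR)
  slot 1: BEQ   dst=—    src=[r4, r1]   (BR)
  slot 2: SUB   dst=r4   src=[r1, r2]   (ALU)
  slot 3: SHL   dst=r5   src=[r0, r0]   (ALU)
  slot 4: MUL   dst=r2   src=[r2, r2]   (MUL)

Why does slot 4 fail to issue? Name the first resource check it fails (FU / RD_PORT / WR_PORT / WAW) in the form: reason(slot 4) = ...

  0. BR ⇒ go  {2A/2Mu/1Ld/0B | 6r 2w}
  1. BR ⇒ no(FU)  {2A/2Mu/1Ld/0B | 6r 2w}
  2. ALU→r4 ⇒ go  {1A/2Mu/1Ld/0B | 4r 1w}
  3. ALU→r5 ⇒ go  {0A/2Mu/1Ld/0B | 3r 0w}
  4. MUL→r2 ⇒ no(WR_PORT)  {0A/2Mu/1Ld/0B | 3r 0w}

reason(slot 4) = WR_PORT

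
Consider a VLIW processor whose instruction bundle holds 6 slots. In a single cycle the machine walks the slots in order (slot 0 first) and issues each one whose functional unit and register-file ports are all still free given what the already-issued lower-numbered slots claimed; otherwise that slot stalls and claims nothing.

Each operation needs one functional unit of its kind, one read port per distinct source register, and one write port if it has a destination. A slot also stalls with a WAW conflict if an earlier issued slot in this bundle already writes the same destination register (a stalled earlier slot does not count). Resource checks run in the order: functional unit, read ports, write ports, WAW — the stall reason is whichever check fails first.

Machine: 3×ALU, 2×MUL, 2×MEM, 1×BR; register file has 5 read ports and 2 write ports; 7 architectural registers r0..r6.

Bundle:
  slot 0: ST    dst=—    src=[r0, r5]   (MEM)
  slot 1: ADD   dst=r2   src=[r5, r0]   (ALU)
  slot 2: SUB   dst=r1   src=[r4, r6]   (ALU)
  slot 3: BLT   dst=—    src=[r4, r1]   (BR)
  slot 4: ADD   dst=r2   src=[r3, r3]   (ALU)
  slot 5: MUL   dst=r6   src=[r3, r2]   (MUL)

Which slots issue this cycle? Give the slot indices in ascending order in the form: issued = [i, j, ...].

slot 0 (MEM): ISSUE — free A3,Mu2,Ld1,B1 rp3 wp2
slot 1 (ALU): ISSUE — free A2,Mu2,Ld1,B1 rp1 wp1
slot 2 (ALU): stall RD_PORT — free A2,Mu2,Ld1,B1 rp1 wp1
slot 3 (BR): stall RD_PORT — free A2,Mu2,Ld1,B1 rp1 wp1
slot 4 (ALU): stall WAW — free A2,Mu2,Ld1,B1 rp1 wp1
slot 5 (MUL): stall RD_PORT — free A2,Mu2,Ld1,B1 rp1 wp1

issued = [0, 1]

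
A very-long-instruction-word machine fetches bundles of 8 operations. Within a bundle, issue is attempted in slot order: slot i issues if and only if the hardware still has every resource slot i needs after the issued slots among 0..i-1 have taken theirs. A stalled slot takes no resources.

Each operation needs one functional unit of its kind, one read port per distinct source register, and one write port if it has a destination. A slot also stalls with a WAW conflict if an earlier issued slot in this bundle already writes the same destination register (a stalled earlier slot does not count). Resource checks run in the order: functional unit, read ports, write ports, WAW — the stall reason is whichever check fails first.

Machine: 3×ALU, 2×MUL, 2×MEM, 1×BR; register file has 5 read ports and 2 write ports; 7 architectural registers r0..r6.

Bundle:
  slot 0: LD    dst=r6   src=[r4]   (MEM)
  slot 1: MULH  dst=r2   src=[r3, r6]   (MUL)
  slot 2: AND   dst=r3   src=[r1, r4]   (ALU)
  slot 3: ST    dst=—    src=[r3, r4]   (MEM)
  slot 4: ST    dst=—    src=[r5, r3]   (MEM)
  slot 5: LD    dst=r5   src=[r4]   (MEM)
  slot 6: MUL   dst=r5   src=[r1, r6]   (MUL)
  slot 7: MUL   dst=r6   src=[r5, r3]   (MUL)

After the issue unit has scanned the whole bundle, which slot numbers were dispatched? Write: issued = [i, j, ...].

#0 MEM src=r4 dispatched  <A:3 Mu:2 Ld:1 B:1 rd:4 wr:1>
#1 MUL src=r3,r6 dispatched  <A:3 Mu:1 Ld:1 B:1 rd:2 wr:0>
#2 ALU src=r1,r4 held:WR_PORT  <A:3 Mu:1 Ld:1 B:1 rd:2 wr:0>
#3 MEM src=r3,r4 dispatched  <A:3 Mu:1 Ld:0 B:1 rd:0 wr:0>
#4 MEM src=r5,r3 held:FU  <A:3 Mu:1 Ld:0 B:1 rd:0 wr:0>
#5 MEM src=r4 held:FU  <A:3 Mu:1 Ld:0 B:1 rd:0 wr:0>
#6 MUL src=r1,r6 held:RD_PORT  <A:3 Mu:1 Ld:0 B:1 rd:0 wr:0>
#7 MUL src=r5,r3 held:RD_PORT  <A:3 Mu:1 Ld:0 B:1 rd:0 wr:0>

issued = [0, 1, 3]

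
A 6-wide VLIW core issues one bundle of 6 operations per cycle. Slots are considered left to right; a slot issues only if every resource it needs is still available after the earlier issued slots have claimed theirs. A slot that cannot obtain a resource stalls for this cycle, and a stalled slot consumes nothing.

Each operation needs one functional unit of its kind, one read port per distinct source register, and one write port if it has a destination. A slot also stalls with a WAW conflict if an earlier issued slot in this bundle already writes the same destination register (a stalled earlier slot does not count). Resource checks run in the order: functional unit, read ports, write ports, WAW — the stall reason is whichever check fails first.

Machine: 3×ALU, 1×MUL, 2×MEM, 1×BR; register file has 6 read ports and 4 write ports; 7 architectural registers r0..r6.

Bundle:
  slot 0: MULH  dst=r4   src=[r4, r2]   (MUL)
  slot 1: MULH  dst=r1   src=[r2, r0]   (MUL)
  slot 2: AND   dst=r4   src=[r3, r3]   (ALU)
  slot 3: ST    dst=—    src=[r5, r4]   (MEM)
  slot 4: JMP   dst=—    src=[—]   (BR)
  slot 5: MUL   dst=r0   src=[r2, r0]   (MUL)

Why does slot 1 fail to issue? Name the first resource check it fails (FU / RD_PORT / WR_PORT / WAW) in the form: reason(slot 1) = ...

reason(slot 1) = FU

(0) want 1×MUL +2rd +1wr — yes → AL3|MU0|ME2|BR1|rd4|wr3
(1) want 1×MUL +2rd +1wr — FU → AL3|MU0|ME2|BR1|rd4|wr3
(2) want 1×ALU +1rd +1wr — WAW → AL3|MU0|ME2|BR1|rd4|wr3
(3) want 1×MEM +2rd +0wr — yes → AL3|MU0|ME1|BR1|rd2|wr3
(4) want 1×BR +0rd +0wr — yes → AL3|MU0|ME1|BR0|rd2|wr3
(5) want 1×MUL +2rd +1wr — FU → AL3|MU0|ME1|BR0|rd2|wr3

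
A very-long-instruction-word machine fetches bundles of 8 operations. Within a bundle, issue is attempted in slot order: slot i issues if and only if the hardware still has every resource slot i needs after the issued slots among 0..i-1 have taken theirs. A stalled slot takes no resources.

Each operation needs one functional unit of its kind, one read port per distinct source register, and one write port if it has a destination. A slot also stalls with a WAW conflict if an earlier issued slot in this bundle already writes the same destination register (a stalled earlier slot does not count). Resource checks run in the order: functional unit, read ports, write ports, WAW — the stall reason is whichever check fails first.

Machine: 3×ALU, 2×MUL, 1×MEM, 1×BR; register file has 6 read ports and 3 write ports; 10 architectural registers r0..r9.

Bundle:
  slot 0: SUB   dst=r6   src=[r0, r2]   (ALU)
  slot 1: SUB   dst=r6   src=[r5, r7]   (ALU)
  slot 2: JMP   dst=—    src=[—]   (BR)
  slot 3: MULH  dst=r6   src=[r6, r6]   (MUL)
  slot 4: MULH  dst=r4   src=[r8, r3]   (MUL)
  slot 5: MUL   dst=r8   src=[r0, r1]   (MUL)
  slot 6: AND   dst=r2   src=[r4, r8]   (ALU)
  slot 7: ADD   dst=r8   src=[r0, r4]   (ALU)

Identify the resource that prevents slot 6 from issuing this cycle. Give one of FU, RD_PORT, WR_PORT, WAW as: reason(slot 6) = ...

slot 0 (ALU): ISSUE — free A2,Mu2,Ld1,B1 rp4 wp2
slot 1 (ALU): stall WAW — free A2,Mu2,Ld1,B1 rp4 wp2
slot 2 (BR): ISSUE — free A2,Mu2,Ld1,B0 rp4 wp2
slot 3 (MUL): stall WAW — free A2,Mu2,Ld1,B0 rp4 wp2
slot 4 (MUL): ISSUE — free A2,Mu1,Ld1,B0 rp2 wp1
slot 5 (MUL): ISSUE — free A2,Mu0,Ld1,B0 rp0 wp0
slot 6 (ALU): stall RD_PORT — free A2,Mu0,Ld1,B0 rp0 wp0
slot 7 (ALU): stall RD_PORT — free A2,Mu0,Ld1,B0 rp0 wp0

reason(slot 6) = RD_PORT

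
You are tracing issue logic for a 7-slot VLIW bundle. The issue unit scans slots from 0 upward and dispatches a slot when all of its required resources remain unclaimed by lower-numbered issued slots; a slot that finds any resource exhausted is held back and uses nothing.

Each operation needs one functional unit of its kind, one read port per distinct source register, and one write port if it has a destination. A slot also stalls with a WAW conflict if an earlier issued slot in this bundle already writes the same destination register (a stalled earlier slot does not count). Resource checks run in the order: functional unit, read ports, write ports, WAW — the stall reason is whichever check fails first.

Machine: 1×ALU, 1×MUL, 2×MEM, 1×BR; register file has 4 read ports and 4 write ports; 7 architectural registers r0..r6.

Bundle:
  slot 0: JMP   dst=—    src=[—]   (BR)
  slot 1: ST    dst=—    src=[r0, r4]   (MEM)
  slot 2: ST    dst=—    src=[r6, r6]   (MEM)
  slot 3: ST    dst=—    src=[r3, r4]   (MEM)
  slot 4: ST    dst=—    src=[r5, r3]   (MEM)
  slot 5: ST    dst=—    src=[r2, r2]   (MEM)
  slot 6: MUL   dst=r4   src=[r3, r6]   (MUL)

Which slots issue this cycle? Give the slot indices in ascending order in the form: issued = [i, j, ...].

(0) want 1×BR +0rd +0wr — yes → AL1|MU1|ME2|BR0|rd4|wr4
(1) want 1×MEM +2rd +0wr — yes → AL1|MU1|ME1|BR0|rd2|wr4
(2) want 1×MEM +1rd +0wr — yes → AL1|MU1|ME0|BR0|rd1|wr4
(3) want 1×MEM +2rd +0wr — FU → AL1|MU1|ME0|BR0|rd1|wr4
(4) want 1×MEM +2rd +0wr — FU → AL1|MU1|ME0|BR0|rd1|wr4
(5) want 1×MEM +1rd +0wr — FU → AL1|MU1|ME0|BR0|rd1|wr4
(6) want 1×MUL +2rd +1wr — RD_PORT → AL1|MU1|ME0|BR0|rd1|wr4

issued = [0, 1, 2]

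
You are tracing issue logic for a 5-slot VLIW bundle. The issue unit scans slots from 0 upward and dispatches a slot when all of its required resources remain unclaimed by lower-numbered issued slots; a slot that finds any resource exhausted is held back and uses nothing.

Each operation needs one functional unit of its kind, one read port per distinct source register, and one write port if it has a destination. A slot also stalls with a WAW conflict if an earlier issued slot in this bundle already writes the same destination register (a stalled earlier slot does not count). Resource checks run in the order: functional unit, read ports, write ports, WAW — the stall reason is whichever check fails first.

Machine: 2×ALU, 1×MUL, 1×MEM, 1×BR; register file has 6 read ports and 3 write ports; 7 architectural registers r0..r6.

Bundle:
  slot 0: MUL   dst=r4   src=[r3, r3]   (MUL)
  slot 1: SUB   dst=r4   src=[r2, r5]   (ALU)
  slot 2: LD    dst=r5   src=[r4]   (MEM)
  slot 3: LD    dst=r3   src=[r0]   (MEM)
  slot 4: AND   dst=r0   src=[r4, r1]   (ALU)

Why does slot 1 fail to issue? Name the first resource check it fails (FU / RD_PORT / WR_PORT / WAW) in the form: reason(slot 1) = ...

  0. MUL→r4 ⇒ go  {2A/0Mu/1Ld/1B | 5r 2w}
  1. ALU→r4 ⇒ no(WAW)  {2A/0Mu/1Ld/1B | 5r 2w}
  2. MEM→r5 ⇒ go  {2A/0Mu/0Ld/1B | 4r 1w}
  3. MEM→r3 ⇒ no(FU)  {2A/0Mu/0Ld/1B | 4r 1w}
  4. ALU→r0 ⇒ go  {1A/0Mu/0Ld/1B | 2r 0w}

reason(slot 1) = WAW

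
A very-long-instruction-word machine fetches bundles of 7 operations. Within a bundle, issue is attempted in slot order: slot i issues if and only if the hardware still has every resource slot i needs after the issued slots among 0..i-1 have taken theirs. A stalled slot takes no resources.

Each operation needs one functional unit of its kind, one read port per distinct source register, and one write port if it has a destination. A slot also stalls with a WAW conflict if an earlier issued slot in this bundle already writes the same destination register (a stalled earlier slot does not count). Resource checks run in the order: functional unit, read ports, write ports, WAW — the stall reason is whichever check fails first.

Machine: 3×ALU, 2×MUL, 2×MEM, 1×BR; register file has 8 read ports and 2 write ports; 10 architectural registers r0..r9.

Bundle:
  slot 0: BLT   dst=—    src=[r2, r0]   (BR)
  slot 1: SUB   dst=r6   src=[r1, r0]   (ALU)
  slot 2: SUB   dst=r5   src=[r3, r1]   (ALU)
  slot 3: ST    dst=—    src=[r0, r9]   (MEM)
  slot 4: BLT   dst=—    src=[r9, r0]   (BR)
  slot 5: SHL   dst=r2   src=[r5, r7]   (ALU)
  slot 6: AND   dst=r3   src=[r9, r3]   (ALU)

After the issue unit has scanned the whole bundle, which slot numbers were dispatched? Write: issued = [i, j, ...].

slot 0 (BR): ISSUE — free A3,Mu2,Ld2,B0 rp6 wp2
slot 1 (ALU): ISSUE — free A2,Mu2,Ld2,B0 rp4 wp1
slot 2 (ALU): ISSUE — free A1,Mu2,Ld2,B0 rp2 wp0
slot 3 (MEM): ISSUE — free A1,Mu2,Ld1,B0 rp0 wp0
slot 4 (BR): stall FU — free A1,Mu2,Ld1,B0 rp0 wp0
slot 5 (ALU): stall RD_PORT — free A1,Mu2,Ld1,B0 rp0 wp0
slot 6 (ALU): stall RD_PORT — free A1,Mu2,Ld1,B0 rp0 wp0

issued = [0, 1, 2, 3]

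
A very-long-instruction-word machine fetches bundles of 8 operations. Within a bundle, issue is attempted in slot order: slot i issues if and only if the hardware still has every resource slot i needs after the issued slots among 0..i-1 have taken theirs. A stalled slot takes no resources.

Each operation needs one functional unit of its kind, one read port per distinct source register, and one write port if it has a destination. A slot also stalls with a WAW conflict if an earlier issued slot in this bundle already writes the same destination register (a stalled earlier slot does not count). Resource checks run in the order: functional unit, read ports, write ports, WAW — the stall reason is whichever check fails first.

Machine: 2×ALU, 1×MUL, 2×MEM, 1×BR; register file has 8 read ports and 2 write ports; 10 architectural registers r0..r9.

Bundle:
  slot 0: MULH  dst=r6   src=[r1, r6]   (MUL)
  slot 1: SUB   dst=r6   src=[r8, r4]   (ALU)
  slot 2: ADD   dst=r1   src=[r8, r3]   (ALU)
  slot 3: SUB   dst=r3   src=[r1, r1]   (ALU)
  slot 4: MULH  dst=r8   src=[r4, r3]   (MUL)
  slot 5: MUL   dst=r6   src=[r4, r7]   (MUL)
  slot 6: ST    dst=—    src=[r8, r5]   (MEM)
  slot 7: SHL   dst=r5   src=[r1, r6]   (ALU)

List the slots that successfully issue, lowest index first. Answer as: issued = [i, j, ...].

issued = [0, 2, 6]

  0. MUL→r6 ⇒ go  {2A/0Mu/2Ld/1B | 6r 1w}
  1. ALU→r6 ⇒ no(WAW)  {2A/0Mu/2Ld/1B | 6r 1w}
  2. ALU→r1 ⇒ go  {1A/0Mu/2Ld/1B | 4r 0w}
  3. ALU→r3 ⇒ no(WR_PORT)  {1A/0Mu/2Ld/1B | 4r 0w}
  4. MUL→r8 ⇒ no(FU)  {1A/0Mu/2Ld/1B | 4r 0w}
  5. MUL→r6 ⇒ no(FU)  {1A/0Mu/2Ld/1B | 4r 0w}
  6. MEM ⇒ go  {1A/0Mu/1Ld/1B | 2r 0w}
  7. ALU→r5 ⇒ no(WR_PORT)  {1A/0Mu/1Ld/1B | 2r 0w}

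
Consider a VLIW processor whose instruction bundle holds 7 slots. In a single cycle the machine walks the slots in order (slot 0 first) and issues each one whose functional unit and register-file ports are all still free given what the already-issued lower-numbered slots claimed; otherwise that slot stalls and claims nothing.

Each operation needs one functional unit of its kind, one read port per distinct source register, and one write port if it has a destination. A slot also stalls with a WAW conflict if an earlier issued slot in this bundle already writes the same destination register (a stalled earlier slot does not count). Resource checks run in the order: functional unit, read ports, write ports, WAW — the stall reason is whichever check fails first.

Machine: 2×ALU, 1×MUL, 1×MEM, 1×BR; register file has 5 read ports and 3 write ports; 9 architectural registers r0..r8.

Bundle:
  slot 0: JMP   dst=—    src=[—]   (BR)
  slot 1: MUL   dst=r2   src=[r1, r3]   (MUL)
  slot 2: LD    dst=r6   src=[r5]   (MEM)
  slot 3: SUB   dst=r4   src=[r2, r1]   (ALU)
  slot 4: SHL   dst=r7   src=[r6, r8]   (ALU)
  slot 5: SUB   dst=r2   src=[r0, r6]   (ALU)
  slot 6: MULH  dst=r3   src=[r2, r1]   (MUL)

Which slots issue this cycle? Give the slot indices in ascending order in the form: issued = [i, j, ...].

(0) want 1×BR +0rd +0wr — yes → AL2|MU1|ME1|BR0|rd5|wr3
(1) want 1×MUL +2rd +1wr — yes → AL2|MU0|ME1|BR0|rd3|wr2
(2) want 1×MEM +1rd +1wr — yes → AL2|MU0|ME0|BR0|rd2|wr1
(3) want 1×ALU +2rd +1wr — yes → AL1|MU0|ME0|BR0|rd0|wr0
(4) want 1×ALU +2rd +1wr — RD_PORT → AL1|MU0|ME0|BR0|rd0|wr0
(5) want 1×ALU +2rd +1wr — RD_PORT → AL1|MU0|ME0|BR0|rd0|wr0
(6) want 1×MUL +2rd +1wr — FU → AL1|MU0|ME0|BR0|rd0|wr0

issued = [0, 1, 2, 3]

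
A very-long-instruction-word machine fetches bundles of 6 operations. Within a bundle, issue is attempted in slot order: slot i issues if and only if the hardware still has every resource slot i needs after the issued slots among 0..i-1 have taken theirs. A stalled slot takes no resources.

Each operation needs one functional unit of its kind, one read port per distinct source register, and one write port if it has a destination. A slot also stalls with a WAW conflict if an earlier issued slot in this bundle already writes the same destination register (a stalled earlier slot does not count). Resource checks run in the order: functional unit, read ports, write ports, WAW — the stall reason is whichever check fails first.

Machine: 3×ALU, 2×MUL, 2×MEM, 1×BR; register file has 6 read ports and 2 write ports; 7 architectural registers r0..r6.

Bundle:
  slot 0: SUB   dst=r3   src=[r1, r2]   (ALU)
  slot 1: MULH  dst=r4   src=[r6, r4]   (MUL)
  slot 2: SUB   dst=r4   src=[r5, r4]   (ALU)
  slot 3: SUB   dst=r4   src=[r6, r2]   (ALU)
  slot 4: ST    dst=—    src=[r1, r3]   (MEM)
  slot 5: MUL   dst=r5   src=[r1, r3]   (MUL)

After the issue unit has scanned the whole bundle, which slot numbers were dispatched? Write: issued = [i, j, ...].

slot 0 (ALU): ISSUE — free A2,Mu2,Ld2,B1 rp4 wp1
slot 1 (MUL): ISSUE — free A2,Mu1,Ld2,B1 rp2 wp0
slot 2 (ALU): stall WR_PORT — free A2,Mu1,Ld2,B1 rp2 wp0
slot 3 (ALU): stall WR_PORT — free A2,Mu1,Ld2,B1 rp2 wp0
slot 4 (MEM): ISSUE — free A2,Mu1,Ld1,B1 rp0 wp0
slot 5 (MUL): stall RD_PORT — free A2,Mu1,Ld1,B1 rp0 wp0

issued = [0, 1, 4]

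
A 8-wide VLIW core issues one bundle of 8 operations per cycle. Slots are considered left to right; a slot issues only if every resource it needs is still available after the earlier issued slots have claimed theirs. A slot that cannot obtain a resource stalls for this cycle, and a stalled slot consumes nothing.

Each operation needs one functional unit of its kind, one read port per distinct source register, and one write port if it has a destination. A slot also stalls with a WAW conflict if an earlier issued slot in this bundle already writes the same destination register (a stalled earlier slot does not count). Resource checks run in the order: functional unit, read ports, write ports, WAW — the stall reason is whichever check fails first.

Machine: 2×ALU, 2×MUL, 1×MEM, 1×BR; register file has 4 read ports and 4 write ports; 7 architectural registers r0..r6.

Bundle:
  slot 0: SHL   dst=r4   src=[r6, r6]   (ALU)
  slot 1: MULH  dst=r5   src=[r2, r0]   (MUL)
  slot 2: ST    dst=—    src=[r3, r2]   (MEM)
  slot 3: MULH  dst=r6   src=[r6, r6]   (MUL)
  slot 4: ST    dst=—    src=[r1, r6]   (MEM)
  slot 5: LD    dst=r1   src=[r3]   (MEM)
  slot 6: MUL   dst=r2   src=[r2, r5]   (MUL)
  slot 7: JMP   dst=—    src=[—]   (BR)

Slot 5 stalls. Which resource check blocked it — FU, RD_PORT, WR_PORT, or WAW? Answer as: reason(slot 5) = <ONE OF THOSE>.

  0. ALU→r4 ⇒ go  {1A/2Mu/1Ld/1B | 3r 3w}
  1. MUL→r5 ⇒ go  {1A/1Mu/1Ld/1B | 1r 2w}
  2. MEM ⇒ no(RD_PORT)  {1A/1Mu/1Ld/1B | 1r 2w}
  3. MUL→r6 ⇒ go  {1A/0Mu/1Ld/1B | 0r 1w}
  4. MEM ⇒ no(RD_PORT)  {1A/0Mu/1Ld/1B | 0r 1w}
  5. MEM→r1 ⇒ no(RD_PORT)  {1A/0Mu/1Ld/1B | 0r 1w}
  6. MUL→r2 ⇒ no(FU)  {1A/0Mu/1Ld/1B | 0r 1w}
  7. BR ⇒ go  {1A/0Mu/1Ld/0B | 0r 1w}

reason(slot 5) = RD_PORT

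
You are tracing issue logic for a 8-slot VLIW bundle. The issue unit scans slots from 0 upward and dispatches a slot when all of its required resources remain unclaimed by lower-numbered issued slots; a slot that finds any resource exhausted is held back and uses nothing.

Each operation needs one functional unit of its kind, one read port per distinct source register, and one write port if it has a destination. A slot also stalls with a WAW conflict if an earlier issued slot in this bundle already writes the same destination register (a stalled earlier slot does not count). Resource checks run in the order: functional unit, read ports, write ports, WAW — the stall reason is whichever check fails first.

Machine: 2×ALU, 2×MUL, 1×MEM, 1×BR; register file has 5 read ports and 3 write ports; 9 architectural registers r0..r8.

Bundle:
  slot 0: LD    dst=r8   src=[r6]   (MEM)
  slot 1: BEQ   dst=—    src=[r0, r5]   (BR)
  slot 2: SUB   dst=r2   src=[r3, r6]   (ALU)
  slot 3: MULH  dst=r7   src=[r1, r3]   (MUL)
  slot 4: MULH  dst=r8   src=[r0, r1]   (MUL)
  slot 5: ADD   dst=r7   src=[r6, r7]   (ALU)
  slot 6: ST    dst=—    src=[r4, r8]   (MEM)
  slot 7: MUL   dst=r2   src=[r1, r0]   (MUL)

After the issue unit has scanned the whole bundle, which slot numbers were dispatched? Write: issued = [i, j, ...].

issued = [0, 1, 2]

  0. MEM→r8 ⇒ go  {2A/2Mu/0Ld/1B | 4r 2w}
  1. BR ⇒ go  {2A/2Mu/0Ld/0B | 2r 2w}
  2. ALU→r2 ⇒ go  {1A/2Mu/0Ld/0B | 0r 1w}
  3. MUL→r7 ⇒ no(RD_PORT)  {1A/2Mu/0Ld/0B | 0r 1w}
  4. MUL→r8 ⇒ no(RD_PORT)  {1A/2Mu/0Ld/0B | 0r 1w}
  5. ALU→r7 ⇒ no(RD_PORT)  {1A/2Mu/0Ld/0B | 0r 1w}
  6. MEM ⇒ no(FU)  {1A/2Mu/0Ld/0B | 0r 1w}
  7. MUL→r2 ⇒ no(RD_PORT)  {1A/2Mu/0Ld/0B | 0r 1w}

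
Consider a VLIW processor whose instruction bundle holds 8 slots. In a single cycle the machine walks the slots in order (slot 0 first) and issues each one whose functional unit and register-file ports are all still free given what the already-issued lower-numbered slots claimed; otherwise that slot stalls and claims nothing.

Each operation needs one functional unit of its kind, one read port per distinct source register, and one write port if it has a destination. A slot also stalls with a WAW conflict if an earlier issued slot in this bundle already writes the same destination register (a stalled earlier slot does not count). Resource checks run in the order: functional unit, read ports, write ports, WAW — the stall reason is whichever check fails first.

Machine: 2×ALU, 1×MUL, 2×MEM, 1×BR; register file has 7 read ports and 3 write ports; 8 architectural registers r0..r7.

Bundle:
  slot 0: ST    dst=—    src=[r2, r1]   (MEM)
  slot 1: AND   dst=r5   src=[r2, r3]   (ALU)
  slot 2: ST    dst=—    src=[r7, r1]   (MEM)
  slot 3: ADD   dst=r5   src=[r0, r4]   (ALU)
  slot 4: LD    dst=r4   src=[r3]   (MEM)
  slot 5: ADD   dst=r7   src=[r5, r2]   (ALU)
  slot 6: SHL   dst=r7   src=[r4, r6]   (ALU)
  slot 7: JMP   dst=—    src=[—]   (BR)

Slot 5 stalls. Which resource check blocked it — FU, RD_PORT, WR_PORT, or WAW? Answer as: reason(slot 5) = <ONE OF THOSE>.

reason(slot 5) = RD_PORT

(0) want 1×MEM +2rd +0wr — yes → AL2|MU1|ME1|BR1|rd5|wr3
(1) want 1×ALU +2rd +1wr — yes → AL1|MU1|ME1|BR1|rd3|wr2
(2) want 1×MEM +2rd +0wr — yes → AL1|MU1|ME0|BR1|rd1|wr2
(3) want 1×ALU +2rd +1wr — RD_PORT → AL1|MU1|ME0|BR1|rd1|wr2
(4) want 1×MEM +1rd +1wr — FU → AL1|MU1|ME0|BR1|rd1|wr2
(5) want 1×ALU +2rd +1wr — RD_PORT → AL1|MU1|ME0|BR1|rd1|wr2
(6) want 1×ALU +2rd +1wr — RD_PORT → AL1|MU1|ME0|BR1|rd1|wr2
(7) want 1×BR +0rd +0wr — yes → AL1|MU1|ME0|BR0|rd1|wr2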